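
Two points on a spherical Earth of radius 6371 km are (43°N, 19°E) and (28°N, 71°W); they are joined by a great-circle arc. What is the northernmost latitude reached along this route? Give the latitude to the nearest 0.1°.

The great circle lies in the plane with unit normal n̂ = (p₁ × p₂)/|p₁ × p₂|.
Here n̂_z ≈ -0.682; the vertex latitude is φ_max = arccos|n̂_z| ≈ 47.0°.
Check via Clairaut: cos φ_max = |cos φ₁| · sin C = cos(43.0°)·sin(68.8°) ≈ 0.682, again giving ≈ 47.0°.

≈ 47.0°N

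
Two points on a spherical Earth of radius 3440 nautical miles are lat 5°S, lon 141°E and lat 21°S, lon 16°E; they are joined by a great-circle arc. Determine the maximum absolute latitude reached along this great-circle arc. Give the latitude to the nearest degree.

≈ 28°S

The great circle lies in the plane with unit normal n̂ = (p₁ × p₂)/|p₁ × p₂|.
Here n̂_z ≈ -0.881; the vertex latitude is φ_max = arccos|n̂_z| ≈ 28.2°.
Check via Clairaut: cos φ_max = |cos φ₁| · sin C = cos(5.0°)·sin(117.8°) ≈ 0.881, again giving ≈ 28.2°.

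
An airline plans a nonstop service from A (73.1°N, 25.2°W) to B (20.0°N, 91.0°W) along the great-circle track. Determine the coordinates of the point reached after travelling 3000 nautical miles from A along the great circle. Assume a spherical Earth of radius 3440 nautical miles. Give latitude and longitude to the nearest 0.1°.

The haversine formula gives a central angle δ ≈ 1.116 rad (63.9°) between the endpoints. The total great-circle distance is δ·R ≈ 1.116 × 3440 ≈ 3839 nmi, so the target fraction is f = 3000/3839 ≈ 0.781.
Interpolate at f ≈ 0.781 with slerp weights a = sin((1−f)δ)/sin δ ≈ 0.269, b = sin(fδ)/sin δ ≈ 0.852.
p = a·p₁ + b·p₂ ≈ (0.057, -0.834, 0.549); φ = arcsin(p_z) ≈ 33.28°, λ = atan2(p_y, p_x) ≈ -86.11°.

≈ (33.3°N, 86.1°W)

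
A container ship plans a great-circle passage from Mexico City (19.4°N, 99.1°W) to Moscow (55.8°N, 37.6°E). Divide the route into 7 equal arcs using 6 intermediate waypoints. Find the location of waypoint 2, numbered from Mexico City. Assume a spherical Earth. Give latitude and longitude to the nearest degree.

Write both endpoints as unit vectors p₁, p₂ with components (cos φ cos λ, cos φ sin λ, sin φ).
The central angle between the endpoints is δ = arccos(p₁·p₂) ≈ 1.682 rad (96.4°).
Interpolate at f = 2/7 with slerp weights a = sin((1−f)δ)/sin δ ≈ 0.938, b = sin(fδ)/sin δ ≈ 0.465.
p = a·p₁ + b·p₂ ≈ (0.067, -0.714, 0.696); φ = arcsin(p_z) ≈ 44.14°, λ = atan2(p_y, p_x) ≈ -84.63°.

≈ 44°N, 85°W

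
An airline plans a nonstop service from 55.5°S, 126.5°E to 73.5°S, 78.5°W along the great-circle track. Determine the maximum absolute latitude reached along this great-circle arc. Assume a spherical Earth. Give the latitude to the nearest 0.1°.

The great circle lies in the plane with unit normal n̂ = (p₁ × p₂)/|p₁ × p₂|.
Here n̂_z ≈ +0.089; the vertex latitude is φ_max = arccos|n̂_z| ≈ 84.9°.
Check via Clairaut: cos φ_max = |cos φ₁| · sin C = cos(55.5°)·sin(171.0°) ≈ 0.089, again giving ≈ 84.9°.

≈ 84.9°S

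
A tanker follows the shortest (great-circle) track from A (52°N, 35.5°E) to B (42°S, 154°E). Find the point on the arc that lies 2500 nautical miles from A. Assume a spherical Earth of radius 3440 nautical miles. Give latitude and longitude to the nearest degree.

≈ (31°N, 85°E)

From cos δ = sin φ₁ sin φ₂ + cos φ₁ cos φ₂ cos Δλ, the central angle is δ ≈ 2.412 rad (138.2°). The total great-circle distance is δ·R ≈ 2.412 × 3440 ≈ 8298 nmi, so the target fraction is f = 2500/8298 ≈ 0.301.
Interpolate at f ≈ 0.301 with slerp weights a = sin((1−f)δ)/sin δ ≈ 1.491, b = sin(fδ)/sin δ ≈ 0.997.
p = a·p₁ + b·p₂ ≈ (0.081, 0.858, 0.508); φ = arcsin(p_z) ≈ 30.50°, λ = atan2(p_y, p_x) ≈ 84.59°.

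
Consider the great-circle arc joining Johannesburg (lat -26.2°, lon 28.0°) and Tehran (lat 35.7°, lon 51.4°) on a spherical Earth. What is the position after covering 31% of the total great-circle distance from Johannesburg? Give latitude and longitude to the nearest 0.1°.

≈ lat -7.0°, lon 35.1°

The haversine formula gives a central angle δ ≈ 1.147 rad (65.7°) between the endpoints.
Interpolate at f = 0.31 with slerp weights a = sin((1−f)δ)/sin δ ≈ 0.780, b = sin(fδ)/sin δ ≈ 0.382.
p = a·p₁ + b·p₂ ≈ (0.812, 0.571, -0.122); φ = arcsin(p_z) ≈ -6.99°, λ = atan2(p_y, p_x) ≈ 35.13°.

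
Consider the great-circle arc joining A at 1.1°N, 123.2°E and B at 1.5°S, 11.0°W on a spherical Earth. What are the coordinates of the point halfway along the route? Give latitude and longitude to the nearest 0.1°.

≈ 0.5°S, 56.1°E

Convert each endpoint to a unit vector on the sphere (x = cos φ cos λ, y = cos φ sin λ, z = sin φ).
The central angle between the endpoints is δ = arccos(p₁·p₂) ≈ 2.342 rad (134.2°).
Interpolate at f = 1/2 with slerp weights a = sin((1−f)δ)/sin δ ≈ 1.285, b = sin(fδ)/sin δ ≈ 1.285.
p = a·p₁ + b·p₂ ≈ (0.558, 0.830, -0.009); φ = arcsin(p_z) ≈ -0.51°, λ = atan2(p_y, p_x) ≈ 56.11°.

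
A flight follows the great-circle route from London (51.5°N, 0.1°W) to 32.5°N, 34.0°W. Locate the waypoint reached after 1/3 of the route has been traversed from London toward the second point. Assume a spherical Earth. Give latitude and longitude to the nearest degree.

≈ 46°N, 14°W

Convert each endpoint to a unit vector on the sphere (x = cos φ cos λ, y = cos φ sin λ, z = sin φ).
The central angle between the endpoints is δ = arccos(p₁·p₂) ≈ 0.543 rad (31.1°).
Interpolate at f = 1/3 with slerp weights a = sin((1−f)δ)/sin δ ≈ 0.685, b = sin(fδ)/sin δ ≈ 0.348.
p = a·p₁ + b·p₂ ≈ (0.670, -0.165, 0.724); φ = arcsin(p_z) ≈ 46.35°, λ = atan2(p_y, p_x) ≈ -13.83°.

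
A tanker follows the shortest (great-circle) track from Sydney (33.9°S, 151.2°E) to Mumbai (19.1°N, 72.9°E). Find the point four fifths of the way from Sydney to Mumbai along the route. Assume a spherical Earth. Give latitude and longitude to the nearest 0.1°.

From cos δ = sin φ₁ sin φ₂ + cos φ₁ cos φ₂ cos Δλ, the central angle is δ ≈ 1.594 rad (91.3°).
Interpolate at f = 4/5 with slerp weights a = sin((1−f)δ)/sin δ ≈ 0.314, b = sin(fδ)/sin δ ≈ 0.957.
p = a·p₁ + b·p₂ ≈ (0.038, 0.990, 0.138); φ = arcsin(p_z) ≈ 7.95°, λ = atan2(p_y, p_x) ≈ 87.81°.

≈ 7.9°N, 87.8°E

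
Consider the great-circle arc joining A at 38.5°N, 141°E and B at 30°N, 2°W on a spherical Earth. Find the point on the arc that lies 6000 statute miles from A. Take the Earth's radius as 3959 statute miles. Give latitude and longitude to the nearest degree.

From cos δ = sin φ₁ sin φ₂ + cos φ₁ cos φ₂ cos Δλ, the central angle is δ ≈ 1.803 rad (103.3°). The total great-circle distance is δ·R ≈ 1.803 × 3959 ≈ 7138 mi, so the target fraction is f = 6000/7138 ≈ 0.841.
Interpolate at f ≈ 0.841 with slerp weights a = sin((1−f)δ)/sin δ ≈ 0.291, b = sin(fδ)/sin δ ≈ 1.026.
p = a·p₁ + b·p₂ ≈ (0.711, 0.112, 0.694); φ = arcsin(p_z) ≈ 43.97°, λ = atan2(p_y, p_x) ≈ 8.99°.

≈ 44°N, 9°E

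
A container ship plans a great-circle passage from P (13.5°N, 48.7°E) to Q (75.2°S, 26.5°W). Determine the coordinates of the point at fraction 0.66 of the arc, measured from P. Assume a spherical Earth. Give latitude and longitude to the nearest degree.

≈ (50°S, 28°E)

Write both endpoints as unit vectors p₁, p₂ with components (cos φ cos λ, cos φ sin λ, sin φ).
The central angle between the endpoints is δ = arccos(p₁·p₂) ≈ 1.734 rad (99.3°).
Interpolate at f = 0.66 with slerp weights a = sin((1−f)δ)/sin δ ≈ 0.563, b = sin(fδ)/sin δ ≈ 0.923.
p = a·p₁ + b·p₂ ≈ (0.572, 0.306, -0.761); φ = arcsin(p_z) ≈ -49.51°, λ = atan2(p_y, p_x) ≈ 28.16°.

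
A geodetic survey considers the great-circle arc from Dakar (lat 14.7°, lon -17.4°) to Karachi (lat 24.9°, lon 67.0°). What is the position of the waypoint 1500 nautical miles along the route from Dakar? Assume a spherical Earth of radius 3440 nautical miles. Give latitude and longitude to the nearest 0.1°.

Write both endpoints as unit vectors p₁, p₂ with components (cos φ cos λ, cos φ sin λ, sin φ).
The central angle between the endpoints is δ = arccos(p₁·p₂) ≈ 1.377 rad (78.9°). The total great-circle distance is δ·R ≈ 1.377 × 3440 ≈ 4737 nmi, so the target fraction is f = 1500/4737 ≈ 0.317.
Interpolate at f ≈ 0.317 with slerp weights a = sin((1−f)δ)/sin δ ≈ 0.824, b = sin(fδ)/sin δ ≈ 0.430.
p = a·p₁ + b·p₂ ≈ (0.913, 0.121, 0.390); φ = arcsin(p_z) ≈ 22.97°, λ = atan2(p_y, p_x) ≈ 7.56°.

≈ lat 23.0°, lon 7.6°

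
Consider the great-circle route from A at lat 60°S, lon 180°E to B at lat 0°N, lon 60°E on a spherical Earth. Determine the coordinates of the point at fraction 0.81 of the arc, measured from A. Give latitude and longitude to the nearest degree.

From cos δ = sin φ₁ sin φ₂ + cos φ₁ cos φ₂ cos Δλ, the central angle is δ ≈ 1.823 rad (104.5°).
Interpolate at f = 0.81 with slerp weights a = sin((1−f)δ)/sin δ ≈ 0.351, b = sin(fδ)/sin δ ≈ 1.028.
p = a·p₁ + b·p₂ ≈ (0.339, 0.890, -0.304); φ = arcsin(p_z) ≈ -17.68°, λ = atan2(p_y, p_x) ≈ 69.17°.

≈ lat 18°S, lon 69°E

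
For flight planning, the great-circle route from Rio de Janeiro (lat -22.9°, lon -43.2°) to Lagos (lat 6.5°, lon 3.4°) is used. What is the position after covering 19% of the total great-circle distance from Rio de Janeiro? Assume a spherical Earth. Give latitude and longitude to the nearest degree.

≈ lat -18°, lon -34°

Write both endpoints as unit vectors p₁, p₂ with components (cos φ cos λ, cos φ sin λ, sin φ).
The central angle between the endpoints is δ = arccos(p₁·p₂) ≈ 0.946 rad (54.2°).
Interpolate at f = 0.19 with slerp weights a = sin((1−f)δ)/sin δ ≈ 0.855, b = sin(fδ)/sin δ ≈ 0.220.
p = a·p₁ + b·p₂ ≈ (0.793, -0.526, -0.308); φ = arcsin(p_z) ≈ -17.92°, λ = atan2(p_y, p_x) ≈ -33.57°.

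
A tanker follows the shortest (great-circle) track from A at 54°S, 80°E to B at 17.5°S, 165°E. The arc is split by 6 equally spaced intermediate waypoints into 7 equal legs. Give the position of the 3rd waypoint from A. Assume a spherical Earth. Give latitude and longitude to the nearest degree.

≈ 47°S, 129°E

From cos δ = sin φ₁ sin φ₂ + cos φ₁ cos φ₂ cos Δλ, the central angle is δ ≈ 1.274 rad (73.0°).
Interpolate at f = 3/7 with slerp weights a = sin((1−f)δ)/sin δ ≈ 0.696, b = sin(fδ)/sin δ ≈ 0.543.
p = a·p₁ + b·p₂ ≈ (-0.429, 0.537, -0.726); φ = arcsin(p_z) ≈ -46.58°, λ = atan2(p_y, p_x) ≈ 128.65°.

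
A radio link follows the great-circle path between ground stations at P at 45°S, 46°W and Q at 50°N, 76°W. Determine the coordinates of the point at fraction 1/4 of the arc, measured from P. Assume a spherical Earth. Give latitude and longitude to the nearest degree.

Convert each endpoint to a unit vector on the sphere (x = cos φ cos λ, y = cos φ sin λ, z = sin φ).
The central angle between the endpoints is δ = arccos(p₁·p₂) ≈ 1.719 rad (98.5°).
Interpolate at f = 1/4 with slerp weights a = sin((1−f)δ)/sin δ ≈ 0.971, b = sin(fδ)/sin δ ≈ 0.421.
p = a·p₁ + b·p₂ ≈ (0.543, -0.757, -0.364); φ = arcsin(p_z) ≈ -21.35°, λ = atan2(p_y, p_x) ≈ -54.36°.

≈ 21°S, 54°W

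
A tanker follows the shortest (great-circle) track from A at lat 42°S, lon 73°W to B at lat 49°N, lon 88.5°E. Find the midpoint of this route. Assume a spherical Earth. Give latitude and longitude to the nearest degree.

≈ lat 20°N, lon 13°W

Write both endpoints as unit vectors p₁, p₂ with components (cos φ cos λ, cos φ sin λ, sin φ).
The central angle between the endpoints is δ = arccos(p₁·p₂) ≈ 2.885 rad (165.3°).
Interpolate at f = 1/2 with slerp weights a = sin((1−f)δ)/sin δ ≈ 3.913, b = sin(fδ)/sin δ ≈ 3.913.
p = a·p₁ + b·p₂ ≈ (0.917, -0.215, 0.335); φ = arcsin(p_z) ≈ 19.57°, λ = atan2(p_y, p_x) ≈ -13.17°.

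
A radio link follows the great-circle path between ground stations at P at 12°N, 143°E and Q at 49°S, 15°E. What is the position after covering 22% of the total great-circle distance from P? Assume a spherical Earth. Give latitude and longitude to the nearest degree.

Convert each endpoint to a unit vector on the sphere (x = cos φ cos λ, y = cos φ sin λ, z = sin φ).
The central angle between the endpoints is δ = arccos(p₁·p₂) ≈ 2.156 rad (123.5°).
Interpolate at f = 0.22 with slerp weights a = sin((1−f)δ)/sin δ ≈ 1.192, b = sin(fδ)/sin δ ≈ 0.548.
p = a·p₁ + b·p₂ ≈ (-0.584, 0.795, -0.165); φ = arcsin(p_z) ≈ -9.53°, λ = atan2(p_y, p_x) ≈ 126.32°.

≈ 10°S, 126°E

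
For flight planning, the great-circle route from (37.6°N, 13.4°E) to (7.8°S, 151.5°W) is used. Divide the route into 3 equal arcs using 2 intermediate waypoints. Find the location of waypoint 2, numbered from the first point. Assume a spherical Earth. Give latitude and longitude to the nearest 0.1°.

≈ (37.1°N, 130.3°W)

Write both endpoints as unit vectors p₁, p₂ with components (cos φ cos λ, cos φ sin λ, sin φ).
The central angle between the endpoints is δ = arccos(p₁·p₂) ≈ 2.569 rad (147.2°).
Interpolate at f = 2/3 with slerp weights a = sin((1−f)δ)/sin δ ≈ 1.395, b = sin(fδ)/sin δ ≈ 1.828.
p = a·p₁ + b·p₂ ≈ (-0.516, -0.608, 0.603); φ = arcsin(p_z) ≈ 37.09°, λ = atan2(p_y, p_x) ≈ -130.34°.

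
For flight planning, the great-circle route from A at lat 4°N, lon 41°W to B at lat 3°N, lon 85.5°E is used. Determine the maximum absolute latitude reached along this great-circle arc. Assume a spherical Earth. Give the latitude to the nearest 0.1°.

≈ 7.8°N

The great circle lies in the plane with unit normal n̂ = (p₁ × p₂)/|p₁ × p₂|.
Here n̂_z ≈ +0.991; the vertex latitude is φ_max = arccos|n̂_z| ≈ 7.8°.
Check via Clairaut: cos φ_max = |cos φ₁| · sin C = cos(4.0°)·sin(83.3°) ≈ 0.991, again giving ≈ 7.8°.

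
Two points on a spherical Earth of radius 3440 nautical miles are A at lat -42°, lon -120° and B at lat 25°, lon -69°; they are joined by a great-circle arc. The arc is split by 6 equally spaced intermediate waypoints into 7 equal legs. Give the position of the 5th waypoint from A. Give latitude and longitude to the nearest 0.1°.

≈ lat 5.5°, lon -82.5°

Write both endpoints as unit vectors p₁, p₂ with components (cos φ cos λ, cos φ sin λ, sin φ).
The central angle between the endpoints is δ = arccos(p₁·p₂) ≈ 1.429 rad (81.9°).
Interpolate at f = 5/7 with slerp weights a = sin((1−f)δ)/sin δ ≈ 0.401, b = sin(fδ)/sin δ ≈ 0.861.
p = a·p₁ + b·p₂ ≈ (0.131, -0.987, 0.096); φ = arcsin(p_z) ≈ 5.48°, λ = atan2(p_y, p_x) ≈ -82.46°.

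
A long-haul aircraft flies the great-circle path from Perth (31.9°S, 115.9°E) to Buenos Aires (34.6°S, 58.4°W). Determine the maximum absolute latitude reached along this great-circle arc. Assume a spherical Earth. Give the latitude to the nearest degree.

The great circle lies in the plane with unit normal n̂ = (p₁ × p₂)/|p₁ × p₂|.
Here n̂_z ≈ -0.076; the vertex latitude is φ_max = arccos|n̂_z| ≈ 85.7°.

≈ 86°S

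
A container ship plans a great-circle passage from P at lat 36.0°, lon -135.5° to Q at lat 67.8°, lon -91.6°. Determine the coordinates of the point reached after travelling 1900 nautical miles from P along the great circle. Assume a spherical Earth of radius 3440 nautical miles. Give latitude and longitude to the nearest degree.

Convert each endpoint to a unit vector on the sphere (x = cos φ cos λ, y = cos φ sin λ, z = sin φ).
The central angle between the endpoints is δ = arccos(p₁·p₂) ≈ 0.701 rad (40.1°). The total great-circle distance is δ·R ≈ 0.701 × 3440 ≈ 2410 nmi, so the target fraction is f = 1900/2410 ≈ 0.788.
Interpolate at f ≈ 0.788 with slerp weights a = sin((1−f)δ)/sin δ ≈ 0.229, b = sin(fδ)/sin δ ≈ 0.814.
p = a·p₁ + b·p₂ ≈ (-0.141, -0.437, 0.888); φ = arcsin(p_z) ≈ 62.65°, λ = atan2(p_y, p_x) ≈ -107.85°.

≈ lat 63°, lon -108°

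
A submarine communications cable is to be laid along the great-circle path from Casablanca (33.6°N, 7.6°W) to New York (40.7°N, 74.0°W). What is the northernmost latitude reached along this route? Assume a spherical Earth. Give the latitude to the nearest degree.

The great circle lies in the plane with unit normal n̂ = (p₁ × p₂)/|p₁ × p₂|.
Here n̂_z ≈ -0.733; the vertex latitude is φ_max = arccos|n̂_z| ≈ 42.9°.
Check via Clairaut: cos φ_max = |cos φ₁| · sin C = cos(33.6°)·sin(61.6°) ≈ 0.733, again giving ≈ 42.9°.

≈ 43°N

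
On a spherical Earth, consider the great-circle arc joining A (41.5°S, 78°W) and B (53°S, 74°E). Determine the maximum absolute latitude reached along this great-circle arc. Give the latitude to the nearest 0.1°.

The great circle lies in the plane with unit normal n̂ = (p₁ × p₂)/|p₁ × p₂|.
Here n̂_z ≈ +0.213; the vertex latitude is φ_max = arccos|n̂_z| ≈ 77.7°.
Check via Clairaut: cos φ_max = |cos φ₁| · sin C = cos(41.5°)·sin(163.4°) ≈ 0.213, again giving ≈ 77.7°.

≈ 77.7°S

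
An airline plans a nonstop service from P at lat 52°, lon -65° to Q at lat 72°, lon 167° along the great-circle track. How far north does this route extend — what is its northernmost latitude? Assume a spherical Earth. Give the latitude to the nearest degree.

The great circle lies in the plane with unit normal n̂ = (p₁ × p₂)/|p₁ × p₂|.
Here n̂_z ≈ -0.194; the vertex latitude is φ_max = arccos|n̂_z| ≈ 78.8°.
Check via Clairaut: cos φ_max = |cos φ₁| · sin C = cos(52.0°)·sin(18.3°) ≈ 0.194, again giving ≈ 78.8°.

≈ 79°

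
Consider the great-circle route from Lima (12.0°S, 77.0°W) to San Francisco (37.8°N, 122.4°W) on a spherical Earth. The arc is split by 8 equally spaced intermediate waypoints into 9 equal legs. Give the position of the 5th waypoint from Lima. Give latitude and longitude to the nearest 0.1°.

≈ 16.8°N, 99.5°W

From cos δ = sin φ₁ sin φ₂ + cos φ₁ cos φ₂ cos Δλ, the central angle is δ ≈ 1.143 rad (65.5°).
Interpolate at f = 5/9 with slerp weights a = sin((1−f)δ)/sin δ ≈ 0.535, b = sin(fδ)/sin δ ≈ 0.652.
p = a·p₁ + b·p₂ ≈ (-0.158, -0.944, 0.288); φ = arcsin(p_z) ≈ 16.76°, λ = atan2(p_y, p_x) ≈ -99.52°.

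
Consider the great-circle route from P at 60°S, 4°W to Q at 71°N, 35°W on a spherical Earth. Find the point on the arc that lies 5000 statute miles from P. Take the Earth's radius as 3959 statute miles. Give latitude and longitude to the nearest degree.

Write both endpoints as unit vectors p₁, p₂ with components (cos φ cos λ, cos φ sin λ, sin φ).
The central angle between the endpoints is δ = arccos(p₁·p₂) ≈ 2.318 rad (132.8°). The total great-circle distance is δ·R ≈ 2.318 × 3959 ≈ 9175 mi, so the target fraction is f = 5000/9175 ≈ 0.545.
Interpolate at f ≈ 0.545 with slerp weights a = sin((1−f)δ)/sin δ ≈ 1.185, b = sin(fδ)/sin δ ≈ 1.299.
p = a·p₁ + b·p₂ ≈ (0.937, -0.284, 0.201); φ = arcsin(p_z) ≈ 11.62°, λ = atan2(p_y, p_x) ≈ -16.84°.

≈ 12°N, 17°W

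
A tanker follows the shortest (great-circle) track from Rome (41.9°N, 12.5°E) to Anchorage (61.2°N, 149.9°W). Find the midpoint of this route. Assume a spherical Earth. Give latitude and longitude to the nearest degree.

≈ 78°N, 15°W

Convert each endpoint to a unit vector on the sphere (x = cos φ cos λ, y = cos φ sin λ, z = sin φ).
The central angle between the endpoints is δ = arccos(p₁·p₂) ≈ 1.325 rad (75.9°).
Interpolate at f = 1/2 with slerp weights a = sin((1−f)δ)/sin δ ≈ 0.634, b = sin(fδ)/sin δ ≈ 0.634.
p = a·p₁ + b·p₂ ≈ (0.197, -0.051, 0.979); φ = arcsin(p_z) ≈ 78.29°, λ = atan2(p_y, p_x) ≈ -14.56°.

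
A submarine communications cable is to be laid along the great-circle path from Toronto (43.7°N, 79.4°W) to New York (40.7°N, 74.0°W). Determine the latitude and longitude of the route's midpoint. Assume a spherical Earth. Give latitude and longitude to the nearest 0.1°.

≈ (42.2°N, 76.6°W)

Convert each endpoint to a unit vector on the sphere (x = cos φ cos λ, y = cos φ sin λ, z = sin φ).
The central angle between the endpoints is δ = arccos(p₁·p₂) ≈ 0.087 rad (5.0°).
Interpolate at f = 1/2 with slerp weights a = sin((1−f)δ)/sin δ ≈ 0.500, b = sin(fδ)/sin δ ≈ 0.500.
p = a·p₁ + b·p₂ ≈ (0.171, -0.720, 0.672); φ = arcsin(p_z) ≈ 42.23°, λ = atan2(p_y, p_x) ≈ -76.64°.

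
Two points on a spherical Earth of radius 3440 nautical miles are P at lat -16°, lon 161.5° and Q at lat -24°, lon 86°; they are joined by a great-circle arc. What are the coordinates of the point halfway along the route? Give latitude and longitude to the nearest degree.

Convert each endpoint to a unit vector on the sphere (x = cos φ cos λ, y = cos φ sin λ, z = sin φ).
The central angle between the endpoints is δ = arccos(p₁·p₂) ≈ 1.232 rad (70.6°).
Interpolate at f = 1/2 with slerp weights a = sin((1−f)δ)/sin δ ≈ 0.613, b = sin(fδ)/sin δ ≈ 0.613.
p = a·p₁ + b·p₂ ≈ (-0.519, 0.745, -0.418); φ = arcsin(p_z) ≈ -24.71°, λ = atan2(p_y, p_x) ≈ 124.88°.

≈ lat -25°, lon 125°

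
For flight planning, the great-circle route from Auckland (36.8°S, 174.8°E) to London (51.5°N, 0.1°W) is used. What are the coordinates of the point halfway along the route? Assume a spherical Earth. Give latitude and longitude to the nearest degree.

Write both endpoints as unit vectors p₁, p₂ with components (cos φ cos λ, cos φ sin λ, sin φ).
The central angle between the endpoints is δ = arccos(p₁·p₂) ≈ 2.877 rad (164.9°).
Interpolate at f = 1/2 with slerp weights a = sin((1−f)δ)/sin δ ≈ 3.796, b = sin(fδ)/sin δ ≈ 3.796.
p = a·p₁ + b·p₂ ≈ (-0.664, 0.271, 0.697); φ = arcsin(p_z) ≈ 44.17°, λ = atan2(p_y, p_x) ≈ 157.77°.

≈ (44°N, 158°E)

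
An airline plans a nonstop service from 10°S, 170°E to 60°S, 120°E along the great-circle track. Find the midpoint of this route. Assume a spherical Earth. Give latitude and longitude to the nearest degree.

≈ 37°S, 154°E

Write both endpoints as unit vectors p₁, p₂ with components (cos φ cos λ, cos φ sin λ, sin φ).
The central angle between the endpoints is δ = arccos(p₁·p₂) ≈ 1.085 rad (62.2°).
Interpolate at f = 1/2 with slerp weights a = sin((1−f)δ)/sin δ ≈ 0.584, b = sin(fδ)/sin δ ≈ 0.584.
p = a·p₁ + b·p₂ ≈ (-0.712, 0.353, -0.607); φ = arcsin(p_z) ≈ -37.37°, λ = atan2(p_y, p_x) ≈ 153.66°.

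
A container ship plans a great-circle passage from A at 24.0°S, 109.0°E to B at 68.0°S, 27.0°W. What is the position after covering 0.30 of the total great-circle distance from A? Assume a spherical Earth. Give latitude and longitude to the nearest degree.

≈ 48°S, 100°E

Write both endpoints as unit vectors p₁, p₂ with components (cos φ cos λ, cos φ sin λ, sin φ).
The central angle between the endpoints is δ = arccos(p₁·p₂) ≈ 1.439 rad (82.5°).
Interpolate at f = 0.30 with slerp weights a = sin((1−f)δ)/sin δ ≈ 0.853, b = sin(fδ)/sin δ ≈ 0.422.
p = a·p₁ + b·p₂ ≈ (-0.113, 0.665, -0.738); φ = arcsin(p_z) ≈ -47.59°, λ = atan2(p_y, p_x) ≈ 99.62°.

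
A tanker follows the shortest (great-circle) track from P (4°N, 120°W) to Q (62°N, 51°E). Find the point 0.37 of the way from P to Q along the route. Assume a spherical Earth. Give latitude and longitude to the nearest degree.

The haversine formula gives a central angle δ ≈ 1.983 rad (113.6°) between the endpoints.
Interpolate at f = 0.37 with slerp weights a = sin((1−f)δ)/sin δ ≈ 1.036, b = sin(fδ)/sin δ ≈ 0.731.
p = a·p₁ + b·p₂ ≈ (-0.301, -0.628, 0.718); φ = arcsin(p_z) ≈ 45.87°, λ = atan2(p_y, p_x) ≈ -115.58°.

≈ (46°N, 116°W)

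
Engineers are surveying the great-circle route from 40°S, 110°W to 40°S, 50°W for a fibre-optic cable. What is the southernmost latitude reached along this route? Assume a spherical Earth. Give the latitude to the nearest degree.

≈ 44°S

The great circle lies in the plane with unit normal n̂ = (p₁ × p₂)/|p₁ × p₂|.
Here n̂_z ≈ +0.718; the vertex latitude is φ_max = arccos|n̂_z| ≈ 44.1°.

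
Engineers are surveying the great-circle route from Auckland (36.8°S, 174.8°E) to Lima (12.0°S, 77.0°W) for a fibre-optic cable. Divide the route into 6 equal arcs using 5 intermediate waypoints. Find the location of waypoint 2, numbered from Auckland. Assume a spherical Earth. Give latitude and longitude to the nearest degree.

Write both endpoints as unit vectors p₁, p₂ with components (cos φ cos λ, cos φ sin λ, sin φ).
The central angle between the endpoints is δ = arccos(p₁·p₂) ≈ 1.691 rad (96.9°).
Interpolate at f = 2/6 with slerp weights a = sin((1−f)δ)/sin δ ≈ 0.910, b = sin(fδ)/sin δ ≈ 0.538.
p = a·p₁ + b·p₂ ≈ (-0.607, -0.447, -0.657); φ = arcsin(p_z) ≈ -41.07°, λ = atan2(p_y, p_x) ≈ -143.64°.

≈ 41°S, 144°W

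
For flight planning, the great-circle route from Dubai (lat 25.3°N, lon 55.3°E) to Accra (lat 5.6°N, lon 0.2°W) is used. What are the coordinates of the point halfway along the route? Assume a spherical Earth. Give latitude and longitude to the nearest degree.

≈ lat 17°N, lon 26°E

The haversine formula gives a central angle δ ≈ 0.987 rad (56.5°) between the endpoints.
Interpolate at f = 1/2 with slerp weights a = sin((1−f)δ)/sin δ ≈ 0.568, b = sin(fδ)/sin δ ≈ 0.568.
p = a·p₁ + b·p₂ ≈ (0.857, 0.420, 0.298); φ = arcsin(p_z) ≈ 17.34°, λ = atan2(p_y, p_x) ≈ 26.10°.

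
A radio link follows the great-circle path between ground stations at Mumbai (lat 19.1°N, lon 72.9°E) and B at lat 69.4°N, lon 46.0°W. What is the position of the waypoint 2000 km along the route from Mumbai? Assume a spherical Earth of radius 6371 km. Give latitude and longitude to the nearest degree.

≈ lat 36°N, lon 66°E

The haversine formula gives a central angle δ ≈ 1.425 rad (81.6°) between the endpoints. The total great-circle distance is δ·R ≈ 1.425 × 6371 ≈ 9077 km, so the target fraction is f = 2000/9077 ≈ 0.220.
Interpolate at f ≈ 0.220 with slerp weights a = sin((1−f)δ)/sin δ ≈ 0.906, b = sin(fδ)/sin δ ≈ 0.312.
p = a·p₁ + b·p₂ ≈ (0.328, 0.739, 0.589); φ = arcsin(p_z) ≈ 36.05°, λ = atan2(p_y, p_x) ≈ 66.07°.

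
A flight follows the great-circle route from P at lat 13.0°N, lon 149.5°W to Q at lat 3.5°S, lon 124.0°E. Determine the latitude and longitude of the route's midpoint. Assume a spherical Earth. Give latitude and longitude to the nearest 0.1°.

≈ lat 6.5°N, lon 166.6°E

Convert each endpoint to a unit vector on the sphere (x = cos φ cos λ, y = cos φ sin λ, z = sin φ).
The central angle between the endpoints is δ = arccos(p₁·p₂) ≈ 1.525 rad (87.4°).
Interpolate at f = 1/2 with slerp weights a = sin((1−f)δ)/sin δ ≈ 0.692, b = sin(fδ)/sin δ ≈ 0.692.
p = a·p₁ + b·p₂ ≈ (-0.967, 0.230, 0.113); φ = arcsin(p_z) ≈ 6.51°, λ = atan2(p_y, p_x) ≈ 166.60°.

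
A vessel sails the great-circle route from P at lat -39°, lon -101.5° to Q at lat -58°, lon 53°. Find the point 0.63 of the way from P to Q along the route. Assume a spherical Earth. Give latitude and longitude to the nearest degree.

≈ lat -80°, lon -17°

Convert each endpoint to a unit vector on the sphere (x = cos φ cos λ, y = cos φ sin λ, z = sin φ).
The central angle between the endpoints is δ = arccos(p₁·p₂) ≈ 1.408 rad (80.7°).
Interpolate at f = 0.63 with slerp weights a = sin((1−f)δ)/sin δ ≈ 0.504, b = sin(fδ)/sin δ ≈ 0.786.
p = a·p₁ + b·p₂ ≈ (0.172, -0.052, -0.984); φ = arcsin(p_z) ≈ -79.63°, λ = atan2(p_y, p_x) ≈ -16.68°.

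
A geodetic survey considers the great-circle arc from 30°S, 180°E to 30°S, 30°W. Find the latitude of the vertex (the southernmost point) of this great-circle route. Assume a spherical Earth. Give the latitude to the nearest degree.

≈ 66°S

The great circle lies in the plane with unit normal n̂ = (p₁ × p₂)/|p₁ × p₂|.
Here n̂_z ≈ +0.409; the vertex latitude is φ_max = arccos|n̂_z| ≈ 65.9°.
Check via Clairaut: cos φ_max = |cos φ₁| · sin C = cos(30.0°)·sin(151.8°) ≈ 0.409, again giving ≈ 65.9°.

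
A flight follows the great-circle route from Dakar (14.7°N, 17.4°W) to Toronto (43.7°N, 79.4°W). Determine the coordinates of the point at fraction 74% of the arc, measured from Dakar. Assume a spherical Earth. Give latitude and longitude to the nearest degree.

≈ (40°N, 59°W)

Convert each endpoint to a unit vector on the sphere (x = cos φ cos λ, y = cos φ sin λ, z = sin φ).
The central angle between the endpoints is δ = arccos(p₁·p₂) ≈ 1.043 rad (59.8°).
Interpolate at f = 0.74 with slerp weights a = sin((1−f)δ)/sin δ ≈ 0.310, b = sin(fδ)/sin δ ≈ 0.807.
p = a·p₁ + b·p₂ ≈ (0.394, -0.663, 0.636); φ = arcsin(p_z) ≈ 39.53°, λ = atan2(p_y, p_x) ≈ -59.32°.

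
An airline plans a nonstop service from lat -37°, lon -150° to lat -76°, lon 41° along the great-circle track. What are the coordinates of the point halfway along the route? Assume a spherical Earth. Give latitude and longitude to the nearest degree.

Write both endpoints as unit vectors p₁, p₂ with components (cos φ cos λ, cos φ sin λ, sin φ).
The central angle between the endpoints is δ = arccos(p₁·p₂) ≈ 1.166 rad (66.8°).
Interpolate at f = 1/2 with slerp weights a = sin((1−f)δ)/sin δ ≈ 0.599, b = sin(fδ)/sin δ ≈ 0.599.
p = a·p₁ + b·p₂ ≈ (-0.305, -0.144, -0.941); φ = arcsin(p_z) ≈ -70.29°, λ = atan2(p_y, p_x) ≈ -154.70°.

≈ lat -70°, lon -155°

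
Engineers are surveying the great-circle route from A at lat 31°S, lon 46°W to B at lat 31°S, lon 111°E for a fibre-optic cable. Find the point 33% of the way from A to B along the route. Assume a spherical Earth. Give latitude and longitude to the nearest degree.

≈ lat 64°S, lon 16°W

Write both endpoints as unit vectors p₁, p₂ with components (cos φ cos λ, cos φ sin λ, sin φ).
The central angle between the endpoints is δ = arccos(p₁·p₂) ≈ 1.994 rad (114.3°).
Interpolate at f = 0.33 with slerp weights a = sin((1−f)δ)/sin δ ≈ 1.067, b = sin(fδ)/sin δ ≈ 0.671.
p = a·p₁ + b·p₂ ≈ (0.429, -0.121, -0.895); φ = arcsin(p_z) ≈ -63.52°, λ = atan2(p_y, p_x) ≈ -15.74°.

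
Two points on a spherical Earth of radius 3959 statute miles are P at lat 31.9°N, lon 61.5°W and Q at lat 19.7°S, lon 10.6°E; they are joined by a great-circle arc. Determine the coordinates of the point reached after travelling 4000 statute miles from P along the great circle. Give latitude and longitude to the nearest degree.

Write both endpoints as unit vectors p₁, p₂ with components (cos φ cos λ, cos φ sin λ, sin φ).
The central angle between the endpoints is δ = arccos(p₁·p₂) ≈ 1.503 rad (86.1°). The total great-circle distance is δ·R ≈ 1.503 × 3959 ≈ 5951 mi, so the target fraction is f = 4000/5951 ≈ 0.672.
Interpolate at f ≈ 0.672 with slerp weights a = sin((1−f)δ)/sin δ ≈ 0.474, b = sin(fδ)/sin δ ≈ 0.849.
p = a·p₁ + b·p₂ ≈ (0.978, -0.207, -0.036); φ = arcsin(p_z) ≈ -2.04°, λ = atan2(p_y, p_x) ≈ -11.94°.

≈ lat 2°S, lon 12°W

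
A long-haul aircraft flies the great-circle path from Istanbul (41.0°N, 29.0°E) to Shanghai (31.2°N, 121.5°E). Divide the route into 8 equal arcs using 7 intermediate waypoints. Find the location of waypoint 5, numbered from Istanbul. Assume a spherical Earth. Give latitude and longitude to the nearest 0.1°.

≈ 44.2°N, 91.4°E

The haversine formula gives a central angle δ ≈ 1.254 rad (71.8°) between the endpoints.
Interpolate at f = 5/8 with slerp weights a = sin((1−f)δ)/sin δ ≈ 0.477, b = sin(fδ)/sin δ ≈ 0.743.
p = a·p₁ + b·p₂ ≈ (-0.017, 0.716, 0.698); φ = arcsin(p_z) ≈ 44.24°, λ = atan2(p_y, p_x) ≈ 91.38°.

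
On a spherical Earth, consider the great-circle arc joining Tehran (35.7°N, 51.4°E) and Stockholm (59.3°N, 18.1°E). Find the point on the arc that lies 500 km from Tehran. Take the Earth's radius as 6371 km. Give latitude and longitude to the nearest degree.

The haversine formula gives a central angle δ ≈ 0.558 rad (32.0°) between the endpoints. The total great-circle distance is δ·R ≈ 0.558 × 6371 ≈ 3555 km, so the target fraction is f = 500/3555 ≈ 0.141.
Interpolate at f ≈ 0.141 with slerp weights a = sin((1−f)δ)/sin δ ≈ 0.871, b = sin(fδ)/sin δ ≈ 0.148.
p = a·p₁ + b·p₂ ≈ (0.513, 0.576, 0.636); φ = arcsin(p_z) ≈ 39.48°, λ = atan2(p_y, p_x) ≈ 48.32°.

≈ 39°N, 48°E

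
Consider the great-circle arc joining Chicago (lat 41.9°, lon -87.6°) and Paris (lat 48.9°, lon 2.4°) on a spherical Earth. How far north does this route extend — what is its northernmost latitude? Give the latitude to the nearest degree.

The great circle lies in the plane with unit normal n̂ = (p₁ × p₂)/|p₁ × p₂|.
Here n̂_z ≈ +0.566; the vertex latitude is φ_max = arccos|n̂_z| ≈ 55.5°.

≈ 56°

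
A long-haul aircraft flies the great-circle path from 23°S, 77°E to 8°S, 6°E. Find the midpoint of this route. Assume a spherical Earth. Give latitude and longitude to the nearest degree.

Convert each endpoint to a unit vector on the sphere (x = cos φ cos λ, y = cos φ sin λ, z = sin φ).
The central angle between the endpoints is δ = arccos(p₁·p₂) ≈ 1.212 rad (69.4°).
Interpolate at f = 1/2 with slerp weights a = sin((1−f)δ)/sin δ ≈ 0.608, b = sin(fδ)/sin δ ≈ 0.608.
p = a·p₁ + b·p₂ ≈ (0.725, 0.609, -0.322); φ = arcsin(p_z) ≈ -18.81°, λ = atan2(p_y, p_x) ≈ 40.01°.

≈ 19°S, 40°E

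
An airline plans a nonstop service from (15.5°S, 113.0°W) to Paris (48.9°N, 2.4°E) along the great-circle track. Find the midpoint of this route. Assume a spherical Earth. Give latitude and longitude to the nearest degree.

≈ (28°N, 72°W)

From cos δ = sin φ₁ sin φ₂ + cos φ₁ cos φ₂ cos Δλ, the central angle is δ ≈ 2.064 rad (118.2°).
Interpolate at f = 1/2 with slerp weights a = sin((1−f)δ)/sin δ ≈ 0.974, b = sin(fδ)/sin δ ≈ 0.974.
p = a·p₁ + b·p₂ ≈ (0.273, -0.837, 0.474); φ = arcsin(p_z) ≈ 28.28°, λ = atan2(p_y, p_x) ≈ -71.94°.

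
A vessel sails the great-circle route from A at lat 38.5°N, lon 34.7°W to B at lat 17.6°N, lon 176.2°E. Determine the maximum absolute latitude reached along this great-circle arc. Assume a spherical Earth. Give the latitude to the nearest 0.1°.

≈ 64.6°N

The great circle lies in the plane with unit normal n̂ = (p₁ × p₂)/|p₁ × p₂|.
Here n̂_z ≈ -0.429; the vertex latitude is φ_max = arccos|n̂_z| ≈ 64.6°.
Check via Clairaut: cos φ_max = |cos φ₁| · sin C = cos(38.5°)·sin(33.3°) ≈ 0.429, again giving ≈ 64.6°.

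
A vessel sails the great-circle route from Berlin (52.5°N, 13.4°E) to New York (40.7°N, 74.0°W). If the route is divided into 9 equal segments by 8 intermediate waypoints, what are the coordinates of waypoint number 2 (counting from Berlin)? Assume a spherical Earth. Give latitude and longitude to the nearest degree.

Convert each endpoint to a unit vector on the sphere (x = cos φ cos λ, y = cos φ sin λ, z = sin φ).
The central angle between the endpoints is δ = arccos(p₁·p₂) ≈ 1.002 rad (57.4°).
Interpolate at f = 2/9 with slerp weights a = sin((1−f)δ)/sin δ ≈ 0.834, b = sin(fδ)/sin δ ≈ 0.262.
p = a·p₁ + b·p₂ ≈ (0.549, -0.073, 0.833); φ = arcsin(p_z) ≈ 56.38°, λ = atan2(p_y, p_x) ≈ -7.61°.

≈ 56°N, 8°W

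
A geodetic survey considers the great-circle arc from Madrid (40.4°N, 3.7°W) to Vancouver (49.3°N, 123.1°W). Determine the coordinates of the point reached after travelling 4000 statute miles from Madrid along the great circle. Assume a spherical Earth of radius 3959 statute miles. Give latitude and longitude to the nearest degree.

Convert each endpoint to a unit vector on the sphere (x = cos φ cos λ, y = cos φ sin λ, z = sin φ).
The central angle between the endpoints is δ = arccos(p₁·p₂) ≈ 1.321 rad (75.7°). The total great-circle distance is δ·R ≈ 1.321 × 3959 ≈ 5228 mi, so the target fraction is f = 4000/5228 ≈ 0.765.
Interpolate at f ≈ 0.765 with slerp weights a = sin((1−f)δ)/sin δ ≈ 0.315, b = sin(fδ)/sin δ ≈ 0.874.
p = a·p₁ + b·p₂ ≈ (-0.072, -0.493, 0.867); φ = arcsin(p_z) ≈ 60.11°, λ = atan2(p_y, p_x) ≈ -98.29°.

≈ 60°N, 98°W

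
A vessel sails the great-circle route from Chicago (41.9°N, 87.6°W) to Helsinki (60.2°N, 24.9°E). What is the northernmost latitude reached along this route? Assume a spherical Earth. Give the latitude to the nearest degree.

The great circle lies in the plane with unit normal n̂ = (p₁ × p₂)/|p₁ × p₂|.
Here n̂_z ≈ +0.380; the vertex latitude is φ_max = arccos|n̂_z| ≈ 67.7°.
Check via Clairaut: cos φ_max = |cos φ₁| · sin C = cos(41.9°)·sin(30.7°) ≈ 0.380, again giving ≈ 67.7°.

≈ 68°N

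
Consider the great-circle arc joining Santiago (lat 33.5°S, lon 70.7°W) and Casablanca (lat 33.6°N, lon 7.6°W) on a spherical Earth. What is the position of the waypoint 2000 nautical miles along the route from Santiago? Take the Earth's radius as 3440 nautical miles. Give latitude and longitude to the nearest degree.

Convert each endpoint to a unit vector on the sphere (x = cos φ cos λ, y = cos φ sin λ, z = sin φ).
The central angle between the endpoints is δ = arccos(p₁·p₂) ≈ 1.562 rad (89.5°). The total great-circle distance is δ·R ≈ 1.562 × 3440 ≈ 5373 nmi, so the target fraction is f = 2000/5373 ≈ 0.372.
Interpolate at f ≈ 0.372 with slerp weights a = sin((1−f)δ)/sin δ ≈ 0.831, b = sin(fδ)/sin δ ≈ 0.549.
p = a·p₁ + b·p₂ ≈ (0.682, -0.714, -0.155); φ = arcsin(p_z) ≈ -8.90°, λ = atan2(p_y, p_x) ≈ -46.31°.

≈ lat 9°S, lon 46°W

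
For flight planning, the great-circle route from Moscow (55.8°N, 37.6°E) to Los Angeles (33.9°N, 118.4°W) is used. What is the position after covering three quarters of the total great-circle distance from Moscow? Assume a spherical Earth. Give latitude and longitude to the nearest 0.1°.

≈ 55.1°N, 109.8°W

Write both endpoints as unit vectors p₁, p₂ with components (cos φ cos λ, cos φ sin λ, sin φ).
The central angle between the endpoints is δ = arccos(p₁·p₂) ≈ 1.536 rad (88.0°).
Interpolate at f = 3/4 with slerp weights a = sin((1−f)δ)/sin δ ≈ 0.375, b = sin(fδ)/sin δ ≈ 0.914.
p = a·p₁ + b·p₂ ≈ (-0.194, -0.539, 0.820); φ = arcsin(p_z) ≈ 55.06°, λ = atan2(p_y, p_x) ≈ -109.79°.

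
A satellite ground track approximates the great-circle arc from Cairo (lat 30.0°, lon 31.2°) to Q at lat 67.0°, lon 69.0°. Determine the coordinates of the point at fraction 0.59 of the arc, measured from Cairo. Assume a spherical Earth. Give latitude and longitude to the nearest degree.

The haversine formula gives a central angle δ ≈ 0.756 rad (43.3°) between the endpoints.
Interpolate at f = 0.59 with slerp weights a = sin((1−f)δ)/sin δ ≈ 0.445, b = sin(fδ)/sin δ ≈ 0.629.
p = a·p₁ + b·p₂ ≈ (0.417, 0.429, 0.801); φ = arcsin(p_z) ≈ 53.24°, λ = atan2(p_y, p_x) ≈ 45.77°.

≈ lat 53°, lon 46°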